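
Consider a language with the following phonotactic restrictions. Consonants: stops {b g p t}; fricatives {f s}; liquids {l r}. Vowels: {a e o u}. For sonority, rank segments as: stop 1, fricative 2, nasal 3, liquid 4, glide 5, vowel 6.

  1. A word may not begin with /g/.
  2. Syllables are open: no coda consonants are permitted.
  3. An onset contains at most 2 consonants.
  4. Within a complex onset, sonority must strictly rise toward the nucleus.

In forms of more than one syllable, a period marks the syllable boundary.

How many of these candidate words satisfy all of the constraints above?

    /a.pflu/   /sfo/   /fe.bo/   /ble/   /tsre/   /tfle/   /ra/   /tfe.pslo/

/a.pflu/ — violates constraint 3: syllable 2 onset /pfl/ has 3 consonants (> 2) → not permitted
/sfo/ — violates constraint 4: syllable 1 onset /sf/: /s/ (fricative, 2) → /f/ (fricative, 2) does not rise → not permitted
/fe.bo/ — σ1 onset /f/, coda /∅/ ok; σ2 onset /b/, coda /∅/ ok → permitted
/ble/ — σ1 onset /bl/ (1→4 rises), coda /∅/ ok → permitted
/tsre/ — violates constraint 3: syllable 1 onset /tsr/ has 3 consonants (> 2) → not permitted
/tfle/ — violates constraint 3: syllable 1 onset /tfl/ has 3 consonants (> 2) → not permitted
/ra/ — σ1 onset /r/, coda /∅/ ok → permitted
/tfe.pslo/ — violates constraint 3: syllable 2 onset /psl/ has 3 consonants (> 2) → not permitted
Permitted: /fe.bo/, /ble/, /ra/ → 3.

3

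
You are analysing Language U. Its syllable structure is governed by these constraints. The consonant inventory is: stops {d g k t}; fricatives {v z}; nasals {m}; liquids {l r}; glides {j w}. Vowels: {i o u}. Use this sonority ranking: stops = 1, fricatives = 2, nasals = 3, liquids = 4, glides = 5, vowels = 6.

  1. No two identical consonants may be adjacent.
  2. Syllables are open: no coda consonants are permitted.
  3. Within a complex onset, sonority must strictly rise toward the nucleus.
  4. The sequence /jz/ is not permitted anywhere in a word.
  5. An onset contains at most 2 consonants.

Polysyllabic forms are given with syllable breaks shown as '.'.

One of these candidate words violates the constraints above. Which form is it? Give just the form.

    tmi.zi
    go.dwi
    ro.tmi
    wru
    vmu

tmi.zi — σ1 onset /tm/ (1→3 rises), coda /∅/ ok; σ2 onset /z/, coda /∅/ ok → well-formed
go.dwi — σ1 onset /g/, coda /∅/ ok; σ2 onset /dw/ (1→5 rises), coda /∅/ ok → well-formed
ro.tmi — σ1 onset /r/, coda /∅/ ok; σ2 onset /tm/ (1→3 rises), coda /∅/ ok → well-formed
wru — violates constraint 3: syllable 1 onset /wr/: /w/ (glide, 5) → /r/ (liquid, 4) does not rise → ill-formed
vmu — σ1 onset /vm/ (2→3 rises), coda /∅/ ok → well-formed

wru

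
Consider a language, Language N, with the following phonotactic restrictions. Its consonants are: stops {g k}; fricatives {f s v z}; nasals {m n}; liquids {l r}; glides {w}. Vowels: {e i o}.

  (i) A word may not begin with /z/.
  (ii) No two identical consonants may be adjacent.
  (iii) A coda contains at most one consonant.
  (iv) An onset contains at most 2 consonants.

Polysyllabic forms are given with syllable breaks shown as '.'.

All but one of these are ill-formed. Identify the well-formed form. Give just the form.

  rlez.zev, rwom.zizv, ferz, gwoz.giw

rlez.zev — violates constraint (ii): adjacent identical consonants /zz/ → ill-formed
rwom.zizv — violates constraint (iii): syllable 2 coda /zv/ has 2 consonants (> 1) → ill-formed
ferz — violates constraint (iii): syllable 1 coda /rz/ has 2 consonants (> 1) → ill-formed
gwoz.giw — σ1 onset /gw/ (2C), coda /z/ ok; σ2 onset /g/, coda /w/ ok → well-formed

gwoz.giw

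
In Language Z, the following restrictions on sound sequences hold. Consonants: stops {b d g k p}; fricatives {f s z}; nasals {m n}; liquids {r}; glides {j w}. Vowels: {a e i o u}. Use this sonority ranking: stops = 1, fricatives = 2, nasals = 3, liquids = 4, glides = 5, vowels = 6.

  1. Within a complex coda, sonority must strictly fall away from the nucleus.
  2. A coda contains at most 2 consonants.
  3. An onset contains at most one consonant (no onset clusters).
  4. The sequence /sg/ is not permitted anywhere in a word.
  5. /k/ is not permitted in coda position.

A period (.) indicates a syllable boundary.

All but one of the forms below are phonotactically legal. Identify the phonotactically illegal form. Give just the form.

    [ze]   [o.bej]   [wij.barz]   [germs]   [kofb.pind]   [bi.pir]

[ze] — σ1 onset /z/, coda /∅/ ok → phonotactically legal
[o.bej] — σ1 onset /∅/, coda /∅/ ok; σ2 onset /b/, coda /j/ ok → phonotactically legal
[wij.barz] — σ1 onset /w/, coda /j/ ok; σ2 onset /b/, coda /rz/ (4→2 falls) ok → phonotactically legal
[germs] — violates constraint 2: syllable 1 coda /rms/ has 3 consonants (> 2) → phonotactically illegal
[kofb.pind] — σ1 onset /k/, coda /fb/ (2→1 falls) ok; σ2 onset /p/, coda /nd/ (3→1 falls) ok → phonotactically legal
[bi.pir] — σ1 onset /b/, coda /∅/ ok; σ2 onset /p/, coda /r/ ok → phonotactically legal

[germs]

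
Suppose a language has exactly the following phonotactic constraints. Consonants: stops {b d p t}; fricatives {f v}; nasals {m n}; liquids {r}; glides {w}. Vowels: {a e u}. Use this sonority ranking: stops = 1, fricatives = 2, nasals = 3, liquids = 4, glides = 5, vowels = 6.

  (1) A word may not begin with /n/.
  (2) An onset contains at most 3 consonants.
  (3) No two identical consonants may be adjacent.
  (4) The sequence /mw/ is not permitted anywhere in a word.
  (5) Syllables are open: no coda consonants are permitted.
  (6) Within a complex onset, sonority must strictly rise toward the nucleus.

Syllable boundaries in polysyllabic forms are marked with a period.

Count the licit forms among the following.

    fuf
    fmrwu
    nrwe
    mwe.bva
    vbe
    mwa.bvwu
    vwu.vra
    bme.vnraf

1

fuf — violates constraint 5: syllable 1 coda /f/ has 1 consonant (> 0) → illicit
fmrwu — violates constraint 2: syllable 1 onset /fmrw/ has 4 consonants (> 3) → illicit
nrwe — violates constraint 1: word begins with /n/ → illicit
mwe.bva — violates constraint 4: contains banned sequence /mw/ → illicit
vbe — violates constraint 6: syllable 1 onset /vb/: /v/ (fricative, 2) → /b/ (stop, 1) does not rise → illicit
mwa.bvwu — violates constraint 4: contains banned sequence /mw/ → illicit
vwu.vra — σ1 onset /vw/ (2→5 rises), coda /∅/ ok; σ2 onset /vr/ (2→4 rises), coda /∅/ ok → licit
bme.vnraf — violates constraint 5: syllable 2 coda /f/ has 1 consonant (> 0) → illicit
Licit: vwu.vra → 1.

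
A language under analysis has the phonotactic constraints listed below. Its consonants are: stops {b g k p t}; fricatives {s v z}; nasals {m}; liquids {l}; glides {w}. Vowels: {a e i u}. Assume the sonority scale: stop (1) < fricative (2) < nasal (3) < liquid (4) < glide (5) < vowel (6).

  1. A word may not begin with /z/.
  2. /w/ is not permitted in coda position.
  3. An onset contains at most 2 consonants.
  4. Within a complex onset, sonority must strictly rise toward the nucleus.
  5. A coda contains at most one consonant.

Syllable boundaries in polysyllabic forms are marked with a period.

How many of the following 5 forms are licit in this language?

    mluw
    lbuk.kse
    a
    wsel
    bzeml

mluw — violates constraint 2: syllable 1 coda contains /w/ → illicit
lbuk.kse — violates constraint 4: syllable 1 onset /lb/: /l/ (liquid, 4) → /b/ (stop, 1) does not rise → illicit
a — σ1 onset /∅/, coda /∅/ ok → licit
wsel — violates constraint 4: syllable 1 onset /ws/: /w/ (glide, 5) → /s/ (fricative, 2) does not rise → illicit
bzeml — violates constraint 5: syllable 1 coda /ml/ has 2 consonants (> 1) → illicit
Licit: a → 1.

1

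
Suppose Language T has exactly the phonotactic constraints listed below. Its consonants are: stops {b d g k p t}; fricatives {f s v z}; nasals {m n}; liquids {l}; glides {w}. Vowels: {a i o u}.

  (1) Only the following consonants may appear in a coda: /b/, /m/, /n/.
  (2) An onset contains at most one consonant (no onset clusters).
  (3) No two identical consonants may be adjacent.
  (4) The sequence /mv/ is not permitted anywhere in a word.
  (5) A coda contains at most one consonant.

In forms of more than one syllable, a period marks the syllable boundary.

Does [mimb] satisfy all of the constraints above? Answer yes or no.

[mimb] — violates constraint 5: syllable 1 coda /mb/ has 2 consonants (> 1) → illicit

no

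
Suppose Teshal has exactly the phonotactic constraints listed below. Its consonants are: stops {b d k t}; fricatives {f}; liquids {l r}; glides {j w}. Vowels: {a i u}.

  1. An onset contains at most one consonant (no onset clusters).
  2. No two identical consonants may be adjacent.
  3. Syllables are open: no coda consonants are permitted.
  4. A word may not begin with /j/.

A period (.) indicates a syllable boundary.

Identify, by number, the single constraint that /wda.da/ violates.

1

/wda.da/: syllable 1 onset /wd/ has 2 consonants (> 1).
This is a violation of constraint 1: "An onset contains at most one consonant (no onset clusters)."
The remaining constraints (2, 3, 4) are satisfied.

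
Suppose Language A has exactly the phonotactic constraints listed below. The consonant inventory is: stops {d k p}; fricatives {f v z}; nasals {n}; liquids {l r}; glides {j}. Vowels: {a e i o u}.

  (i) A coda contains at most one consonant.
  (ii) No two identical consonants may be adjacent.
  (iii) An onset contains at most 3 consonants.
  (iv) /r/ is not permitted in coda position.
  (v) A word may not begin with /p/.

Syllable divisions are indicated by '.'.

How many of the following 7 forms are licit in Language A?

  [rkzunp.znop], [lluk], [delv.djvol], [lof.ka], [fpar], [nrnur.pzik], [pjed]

[rkzunp.znop] — violates constraint (i): syllable 1 coda /np/ has 2 consonants (> 1) → illicit
[lluk] — violates constraint (ii): adjacent identical consonants /ll/ → illicit
[delv.djvol] — violates constraint (i): syllable 1 coda /lv/ has 2 consonants (> 1) → illicit
[lof.ka] — σ1 onset /l/, coda /f/ ok; σ2 onset /k/, coda /∅/ ok → licit
[fpar] — violates constraint (iv): syllable 1 coda contains /r/ → illicit
[nrnur.pzik] — violates constraint (iv): syllable 1 coda contains /r/ → illicit
[pjed] — violates constraint (v): word begins with /p/ → illicit
Licit: [lof.ka] → 1.

1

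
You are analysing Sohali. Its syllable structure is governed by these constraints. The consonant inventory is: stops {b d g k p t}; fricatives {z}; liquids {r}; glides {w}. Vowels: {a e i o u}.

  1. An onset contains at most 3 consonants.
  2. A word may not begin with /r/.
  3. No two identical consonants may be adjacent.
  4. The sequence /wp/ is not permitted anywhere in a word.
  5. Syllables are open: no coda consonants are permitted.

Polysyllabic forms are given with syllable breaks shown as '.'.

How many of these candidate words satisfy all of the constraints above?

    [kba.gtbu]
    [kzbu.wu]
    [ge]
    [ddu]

[kba.gtbu] — σ1 onset /kb/ (2C), coda /∅/ ok; σ2 onset /gtb/ (3C), coda /∅/ ok → licit
[kzbu.wu] — σ1 onset /kzb/ (3C), coda /∅/ ok; σ2 onset /w/, coda /∅/ ok → licit
[ge] — σ1 onset /g/, coda /∅/ ok → licit
[ddu] — violates constraint 3: adjacent identical consonants /dd/ → illicit
Licit: [kba.gtbu], [kzbu.wu], [ge] → 3.

3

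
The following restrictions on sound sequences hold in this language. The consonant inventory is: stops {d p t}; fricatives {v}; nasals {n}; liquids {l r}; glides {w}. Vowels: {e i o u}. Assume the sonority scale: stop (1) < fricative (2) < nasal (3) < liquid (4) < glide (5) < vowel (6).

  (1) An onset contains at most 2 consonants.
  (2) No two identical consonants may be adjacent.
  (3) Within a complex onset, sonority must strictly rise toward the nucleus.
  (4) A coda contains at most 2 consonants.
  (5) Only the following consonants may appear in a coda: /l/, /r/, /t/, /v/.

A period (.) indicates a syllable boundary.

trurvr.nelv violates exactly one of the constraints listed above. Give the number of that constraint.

trurvr.nelv: syllable 1 coda /rvr/ has 3 consonants (> 2).
This is a violation of constraint 4: "A coda contains at most 2 consonants."
The remaining constraints (1, 2, 3, 5) are satisfied.

4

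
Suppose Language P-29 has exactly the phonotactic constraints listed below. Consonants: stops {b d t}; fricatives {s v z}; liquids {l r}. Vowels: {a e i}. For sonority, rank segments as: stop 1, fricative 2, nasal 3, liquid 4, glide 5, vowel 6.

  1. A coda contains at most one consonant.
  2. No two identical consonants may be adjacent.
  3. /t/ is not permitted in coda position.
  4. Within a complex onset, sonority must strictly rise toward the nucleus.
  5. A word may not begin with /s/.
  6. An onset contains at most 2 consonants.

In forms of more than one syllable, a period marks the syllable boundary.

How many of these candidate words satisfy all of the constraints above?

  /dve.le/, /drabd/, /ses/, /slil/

1

/dve.le/ — σ1 onset /dv/ (1→2 rises), coda /∅/ ok; σ2 onset /l/, coda /∅/ ok → licit
/drabd/ — violates constraint 1: syllable 1 coda /bd/ has 2 consonants (> 1) → illicit
/ses/ — violates constraint 5: word begins with /s/ → illicit
/slil/ — violates constraint 5: word begins with /s/ → illicit
Licit: /dve.le/ → 1.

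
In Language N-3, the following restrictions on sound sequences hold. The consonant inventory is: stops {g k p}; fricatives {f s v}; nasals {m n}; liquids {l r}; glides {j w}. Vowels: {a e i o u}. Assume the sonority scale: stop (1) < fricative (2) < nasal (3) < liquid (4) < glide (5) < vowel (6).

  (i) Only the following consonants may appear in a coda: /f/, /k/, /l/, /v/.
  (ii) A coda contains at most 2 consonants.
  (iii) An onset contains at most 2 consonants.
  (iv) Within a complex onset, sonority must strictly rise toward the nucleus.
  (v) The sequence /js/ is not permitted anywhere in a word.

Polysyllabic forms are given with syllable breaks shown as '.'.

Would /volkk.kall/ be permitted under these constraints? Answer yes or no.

no

/volkk.kall/ — violates constraint (ii): syllable 1 coda /lkk/ has 3 consonants (> 2) → not permitted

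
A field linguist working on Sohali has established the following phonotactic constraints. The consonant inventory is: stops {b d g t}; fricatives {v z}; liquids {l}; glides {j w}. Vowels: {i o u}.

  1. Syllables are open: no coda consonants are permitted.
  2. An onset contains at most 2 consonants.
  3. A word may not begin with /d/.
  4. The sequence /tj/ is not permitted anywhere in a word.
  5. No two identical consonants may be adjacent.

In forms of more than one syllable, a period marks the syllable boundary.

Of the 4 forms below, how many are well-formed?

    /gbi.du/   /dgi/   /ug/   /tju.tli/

/gbi.du/ — σ1 onset /gb/ (2C), coda /∅/ ok; σ2 onset /d/, coda /∅/ ok → well-formed
/dgi/ — violates constraint 3: word begins with /d/ → ill-formed
/ug/ — violates constraint 1: syllable 1 coda /g/ has 1 consonant (> 0) → ill-formed
/tju.tli/ — violates constraint 4: contains banned sequence /tj/ → ill-formed
Well-formed: /gbi.du/ → 1.

1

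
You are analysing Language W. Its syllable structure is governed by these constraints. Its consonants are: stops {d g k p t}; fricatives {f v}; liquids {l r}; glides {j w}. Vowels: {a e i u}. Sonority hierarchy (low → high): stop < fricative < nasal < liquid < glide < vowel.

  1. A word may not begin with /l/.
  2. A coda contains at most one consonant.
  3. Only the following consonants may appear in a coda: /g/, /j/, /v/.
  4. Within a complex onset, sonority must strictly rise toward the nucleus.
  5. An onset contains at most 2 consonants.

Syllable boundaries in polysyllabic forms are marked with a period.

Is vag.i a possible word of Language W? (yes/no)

yes

vag.i — σ1 onset /v/, coda /g/ ok; σ2 onset /∅/, coda /∅/ ok → licit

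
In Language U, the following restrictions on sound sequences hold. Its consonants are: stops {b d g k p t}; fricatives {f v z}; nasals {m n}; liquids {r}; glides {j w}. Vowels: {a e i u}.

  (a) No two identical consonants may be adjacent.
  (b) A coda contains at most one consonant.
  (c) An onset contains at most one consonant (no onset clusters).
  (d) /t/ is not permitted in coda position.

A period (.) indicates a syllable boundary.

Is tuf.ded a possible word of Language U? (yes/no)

yes

tuf.ded — σ1 onset /t/, coda /f/ ok; σ2 onset /d/, coda /d/ ok → permitted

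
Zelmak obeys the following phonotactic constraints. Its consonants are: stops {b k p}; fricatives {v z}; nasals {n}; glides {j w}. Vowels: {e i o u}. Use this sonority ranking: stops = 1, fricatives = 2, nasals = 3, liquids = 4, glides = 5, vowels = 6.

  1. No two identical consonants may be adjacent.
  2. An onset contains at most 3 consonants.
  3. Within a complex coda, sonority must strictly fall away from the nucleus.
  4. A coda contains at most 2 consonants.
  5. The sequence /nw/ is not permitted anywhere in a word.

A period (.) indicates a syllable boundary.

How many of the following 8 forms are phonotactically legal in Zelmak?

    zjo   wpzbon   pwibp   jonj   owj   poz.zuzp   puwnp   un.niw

1

zjo — σ1 onset /zj/ (2C), coda /∅/ ok → phonotactically legal
wpzbon — violates constraint 2: syllable 1 onset /wpzb/ has 4 consonants (> 3) → phonotactically illegal
pwibp — violates constraint 3: syllable 1 coda /bp/: /b/ (stop, 1) → /p/ (stop, 1) does not fall → phonotactically illegal
jonj — violates constraint 3: syllable 1 coda /nj/: /n/ (nasal, 3) → /j/ (glide, 5) does not fall → phonotactically illegal
owj — violates constraint 3: syllable 1 coda /wj/: /w/ (glide, 5) → /j/ (glide, 5) does not fall → phonotactically illegal
poz.zuzp — violates constraint 1: adjacent identical consonants /zz/ → phonotactically illegal
puwnp — violates constraint 4: syllable 1 coda /wnp/ has 3 consonants (> 2) → phonotactically illegal
un.niw — violates constraint 1: adjacent identical consonants /nn/ → phonotactically illegal
Phonotactically legal: zjo → 1.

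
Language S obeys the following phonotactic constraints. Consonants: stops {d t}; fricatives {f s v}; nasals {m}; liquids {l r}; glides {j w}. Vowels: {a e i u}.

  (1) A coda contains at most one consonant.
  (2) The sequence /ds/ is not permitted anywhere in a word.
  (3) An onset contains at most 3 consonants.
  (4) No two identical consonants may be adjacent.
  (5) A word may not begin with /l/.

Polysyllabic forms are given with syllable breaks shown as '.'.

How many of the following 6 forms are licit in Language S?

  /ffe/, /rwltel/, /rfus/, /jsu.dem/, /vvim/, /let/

/ffe/ — violates constraint 4: adjacent identical consonants /ff/ → illicit
/rwltel/ — violates constraint 3: syllable 1 onset /rwlt/ has 4 consonants (> 3) → illicit
/rfus/ — σ1 onset /rf/ (2C), coda /s/ ok → licit
/jsu.dem/ — σ1 onset /js/ (2C), coda /∅/ ok; σ2 onset /d/, coda /m/ ok → licit
/vvim/ — violates constraint 4: adjacent identical consonants /vv/ → illicit
/let/ — violates constraint 5: word begins with /l/ → illicit
Licit: /rfus/, /jsu.dem/ → 2.

2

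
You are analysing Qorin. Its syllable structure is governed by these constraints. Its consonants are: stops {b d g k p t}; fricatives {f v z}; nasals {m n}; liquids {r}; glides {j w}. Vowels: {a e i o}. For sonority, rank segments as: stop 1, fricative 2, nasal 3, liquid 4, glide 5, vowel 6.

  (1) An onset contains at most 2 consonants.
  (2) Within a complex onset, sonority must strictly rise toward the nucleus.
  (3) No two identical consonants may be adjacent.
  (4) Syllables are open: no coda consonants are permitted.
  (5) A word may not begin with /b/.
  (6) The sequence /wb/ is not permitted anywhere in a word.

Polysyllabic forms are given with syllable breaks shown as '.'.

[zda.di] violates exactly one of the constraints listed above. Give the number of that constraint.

2

[zda.di]: syllable 1 onset /zd/: /z/ (fricative, 2) → /d/ (stop, 1) does not rise.
This is a violation of constraint 2: "Within a complex onset, sonority must strictly rise toward the nucleus."
The remaining constraints (1, 3, 4, 5, 6) are satisfied.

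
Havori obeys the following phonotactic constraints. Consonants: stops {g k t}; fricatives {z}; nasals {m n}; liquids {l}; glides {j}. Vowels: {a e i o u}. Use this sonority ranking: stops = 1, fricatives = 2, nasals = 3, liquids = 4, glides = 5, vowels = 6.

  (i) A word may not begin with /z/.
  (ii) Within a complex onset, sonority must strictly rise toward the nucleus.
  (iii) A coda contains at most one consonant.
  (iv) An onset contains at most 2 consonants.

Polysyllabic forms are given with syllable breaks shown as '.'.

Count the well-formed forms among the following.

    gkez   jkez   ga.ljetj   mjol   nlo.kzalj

gkez — violates constraint (ii): syllable 1 onset /gk/: /g/ (stop, 1) → /k/ (stop, 1) does not rise → ill-formed
jkez — violates constraint (ii): syllable 1 onset /jk/: /j/ (glide, 5) → /k/ (stop, 1) does not rise → ill-formed
ga.ljetj — violates constraint (iii): syllable 2 coda /tj/ has 2 consonants (> 1) → ill-formed
mjol — σ1 onset /mj/ (3→5 rises), coda /l/ ok → well-formed
nlo.kzalj — violates constraint (iii): syllable 2 coda /lj/ has 2 consonants (> 1) → ill-formed
Well-formed: mjol → 1.

1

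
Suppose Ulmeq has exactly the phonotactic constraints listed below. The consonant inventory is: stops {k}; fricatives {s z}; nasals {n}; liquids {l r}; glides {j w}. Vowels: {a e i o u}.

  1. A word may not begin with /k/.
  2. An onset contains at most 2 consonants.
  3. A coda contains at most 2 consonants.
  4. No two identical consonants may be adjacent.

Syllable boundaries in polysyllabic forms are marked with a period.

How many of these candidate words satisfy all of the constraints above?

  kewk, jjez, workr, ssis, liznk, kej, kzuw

kewk — violates constraint 1: word begins with /k/ → ill-formed
jjez — violates constraint 4: adjacent identical consonants /jj/ → ill-formed
workr — violates constraint 3: syllable 1 coda /rkr/ has 3 consonants (> 2) → ill-formed
ssis — violates constraint 4: adjacent identical consonants /ss/ → ill-formed
liznk — violates constraint 3: syllable 1 coda /znk/ has 3 consonants (> 2) → ill-formed
kej — violates constraint 1: word begins with /k/ → ill-formed
kzuw — violates constraint 1: word begins with /k/ → ill-formed
No form is well-formed → 0.

0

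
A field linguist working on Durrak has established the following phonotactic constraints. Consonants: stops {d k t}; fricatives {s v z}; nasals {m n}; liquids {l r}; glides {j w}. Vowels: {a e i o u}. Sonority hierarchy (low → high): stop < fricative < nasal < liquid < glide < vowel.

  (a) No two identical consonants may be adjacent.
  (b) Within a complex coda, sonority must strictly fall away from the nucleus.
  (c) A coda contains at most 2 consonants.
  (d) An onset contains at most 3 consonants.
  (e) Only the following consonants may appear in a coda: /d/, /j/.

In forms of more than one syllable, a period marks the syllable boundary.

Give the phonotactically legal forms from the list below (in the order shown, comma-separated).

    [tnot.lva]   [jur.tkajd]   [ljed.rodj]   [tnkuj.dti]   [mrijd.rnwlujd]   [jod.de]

[tnot.lva] — violates constraint (e): syllable 1 coda contains /t/, which is not a licensed coda consonant → phonotactically illegal
[jur.tkajd] — violates constraint (e): syllable 1 coda contains /r/, which is not a licensed coda consonant → phonotactically illegal
[ljed.rodj] — violates constraint (b): syllable 2 coda /dj/: /d/ (stop, 1) → /j/ (glide, 5) does not fall → phonotactically illegal
[tnkuj.dti] — σ1 onset /tnk/ (3C), coda /j/ ok; σ2 onset /dt/ (2C), coda /∅/ ok → phonotactically legal
[mrijd.rnwlujd] — violates constraint (d): syllable 2 onset /rnwl/ has 4 consonants (> 3) → phonotactically illegal
[jod.de] — violates constraint (a): adjacent identical consonants /dd/ → phonotactically illegal

[tnkuj.dti]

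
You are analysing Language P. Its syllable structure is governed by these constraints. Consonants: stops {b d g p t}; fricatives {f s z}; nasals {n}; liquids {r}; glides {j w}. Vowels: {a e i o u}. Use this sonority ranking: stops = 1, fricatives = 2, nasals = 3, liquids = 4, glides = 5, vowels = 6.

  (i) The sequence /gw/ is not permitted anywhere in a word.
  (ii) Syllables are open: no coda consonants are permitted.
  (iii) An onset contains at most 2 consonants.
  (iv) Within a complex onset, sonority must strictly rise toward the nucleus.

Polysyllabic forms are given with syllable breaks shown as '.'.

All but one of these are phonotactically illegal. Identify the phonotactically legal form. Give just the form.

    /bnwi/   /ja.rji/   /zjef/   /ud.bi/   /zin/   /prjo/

/bnwi/ — violates constraint (iii): syllable 1 onset /bnw/ has 3 consonants (> 2) → phonotactically illegal
/ja.rji/ — σ1 onset /j/, coda /∅/ ok; σ2 onset /rj/ (4→5 rises), coda /∅/ ok → phonotactically legal
/zjef/ — violates constraint (ii): syllable 1 coda /f/ has 1 consonant (> 0) → phonotactically illegal
/ud.bi/ — violates constraint (ii): syllable 1 coda /d/ has 1 consonant (> 0) → phonotactically illegal
/zin/ — violates constraint (ii): syllable 1 coda /n/ has 1 consonant (> 0) → phonotactically illegal
/prjo/ — violates constraint (iii): syllable 1 onset /prj/ has 3 consonants (> 2) → phonotactically illegal

/ja.rji/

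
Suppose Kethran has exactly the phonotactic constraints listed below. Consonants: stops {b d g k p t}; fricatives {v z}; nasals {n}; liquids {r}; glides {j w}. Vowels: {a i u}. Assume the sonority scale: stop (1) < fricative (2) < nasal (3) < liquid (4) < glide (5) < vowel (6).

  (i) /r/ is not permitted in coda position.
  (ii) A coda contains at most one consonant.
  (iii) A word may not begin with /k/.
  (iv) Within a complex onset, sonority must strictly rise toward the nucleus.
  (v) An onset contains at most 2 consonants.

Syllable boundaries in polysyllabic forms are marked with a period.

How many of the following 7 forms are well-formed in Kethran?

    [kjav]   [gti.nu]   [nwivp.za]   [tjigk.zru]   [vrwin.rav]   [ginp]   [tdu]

0

[kjav] — violates constraint (iii): word begins with /k/ → ill-formed
[gti.nu] — violates constraint (iv): syllable 1 onset /gt/: /g/ (stop, 1) → /t/ (stop, 1) does not rise → ill-formed
[nwivp.za] — violates constraint (ii): syllable 1 coda /vp/ has 2 consonants (> 1) → ill-formed
[tjigk.zru] — violates constraint (ii): syllable 1 coda /gk/ has 2 consonants (> 1) → ill-formed
[vrwin.rav] — violates constraint (v): syllable 1 onset /vrw/ has 3 consonants (> 2) → ill-formed
[ginp] — violates constraint (ii): syllable 1 coda /np/ has 2 consonants (> 1) → ill-formed
[tdu] — violates constraint (iv): syllable 1 onset /td/: /t/ (stop, 1) → /d/ (stop, 1) does not rise → ill-formed
No form is well-formed → 0.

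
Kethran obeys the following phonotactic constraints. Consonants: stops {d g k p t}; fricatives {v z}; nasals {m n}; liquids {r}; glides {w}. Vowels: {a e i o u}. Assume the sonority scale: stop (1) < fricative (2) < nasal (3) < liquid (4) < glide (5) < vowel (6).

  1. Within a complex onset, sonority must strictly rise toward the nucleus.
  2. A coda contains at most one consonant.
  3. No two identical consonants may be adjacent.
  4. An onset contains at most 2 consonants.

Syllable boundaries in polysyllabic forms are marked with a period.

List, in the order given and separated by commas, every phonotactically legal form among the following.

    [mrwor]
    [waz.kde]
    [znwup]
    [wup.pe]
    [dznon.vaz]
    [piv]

[mrwor] — violates constraint 4: syllable 1 onset /mrw/ has 3 consonants (> 2) → phonotactically illegal
[waz.kde] — violates constraint 1: syllable 2 onset /kd/: /k/ (stop, 1) → /d/ (stop, 1) does not rise → phonotactically illegal
[znwup] — violates constraint 4: syllable 1 onset /znw/ has 3 consonants (> 2) → phonotactically illegal
[wup.pe] — violates constraint 3: adjacent identical consonants /pp/ → phonotactically illegal
[dznon.vaz] — violates constraint 4: syllable 1 onset /dzn/ has 3 consonants (> 2) → phonotactically illegal
[piv] — σ1 onset /p/, coda /v/ ok → phonotactically legal

[piv]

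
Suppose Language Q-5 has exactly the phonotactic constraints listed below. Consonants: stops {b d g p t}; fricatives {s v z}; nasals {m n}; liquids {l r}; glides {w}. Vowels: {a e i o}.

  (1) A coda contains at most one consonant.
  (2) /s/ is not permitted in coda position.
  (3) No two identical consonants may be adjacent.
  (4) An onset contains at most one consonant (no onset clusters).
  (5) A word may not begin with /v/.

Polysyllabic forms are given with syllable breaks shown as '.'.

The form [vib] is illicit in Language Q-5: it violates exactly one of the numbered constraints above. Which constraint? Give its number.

[vib]: word begins with /v/.
This is a violation of constraint 5: "A word may not begin with /v/."
The remaining constraints (1, 2, 3, 4) are satisfied.

5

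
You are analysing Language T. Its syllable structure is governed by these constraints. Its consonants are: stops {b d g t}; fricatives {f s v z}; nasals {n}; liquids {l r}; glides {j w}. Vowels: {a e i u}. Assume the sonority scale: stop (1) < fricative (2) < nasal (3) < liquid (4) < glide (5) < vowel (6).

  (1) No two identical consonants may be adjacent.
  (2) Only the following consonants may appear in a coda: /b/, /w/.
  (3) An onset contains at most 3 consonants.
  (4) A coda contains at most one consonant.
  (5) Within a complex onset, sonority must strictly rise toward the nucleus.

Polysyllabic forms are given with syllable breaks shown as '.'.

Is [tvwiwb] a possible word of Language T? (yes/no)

no

[tvwiwb] — violates constraint 4: syllable 1 coda /wb/ has 2 consonants (> 1) → not permitted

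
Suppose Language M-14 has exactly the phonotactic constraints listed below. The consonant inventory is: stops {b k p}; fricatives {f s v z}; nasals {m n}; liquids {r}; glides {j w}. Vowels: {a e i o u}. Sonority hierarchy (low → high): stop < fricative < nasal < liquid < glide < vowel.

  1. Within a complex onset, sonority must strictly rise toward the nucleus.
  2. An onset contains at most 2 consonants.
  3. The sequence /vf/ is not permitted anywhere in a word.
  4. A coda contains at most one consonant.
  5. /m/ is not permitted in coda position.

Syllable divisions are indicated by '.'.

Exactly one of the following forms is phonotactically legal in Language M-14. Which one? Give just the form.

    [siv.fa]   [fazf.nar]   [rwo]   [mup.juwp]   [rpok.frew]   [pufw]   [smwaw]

[rwo]

[siv.fa] — violates constraint 3: contains banned sequence /vf/ → phonotactically illegal
[fazf.nar] — violates constraint 4: syllable 1 coda /zf/ has 2 consonants (> 1) → phonotactically illegal
[rwo] — σ1 onset /rw/ (4→5 rises), coda /∅/ ok → phonotactically legal
[mup.juwp] — violates constraint 4: syllable 2 coda /wp/ has 2 consonants (> 1) → phonotactically illegal
[rpok.frew] — violates constraint 1: syllable 1 onset /rp/: /r/ (liquid, 4) → /p/ (stop, 1) does not rise → phonotactically illegal
[pufw] — violates constraint 4: syllable 1 coda /fw/ has 2 consonants (> 1) → phonotactically illegal
[smwaw] — violates constraint 2: syllable 1 onset /smw/ has 3 consonants (> 2) → phonotactically illegal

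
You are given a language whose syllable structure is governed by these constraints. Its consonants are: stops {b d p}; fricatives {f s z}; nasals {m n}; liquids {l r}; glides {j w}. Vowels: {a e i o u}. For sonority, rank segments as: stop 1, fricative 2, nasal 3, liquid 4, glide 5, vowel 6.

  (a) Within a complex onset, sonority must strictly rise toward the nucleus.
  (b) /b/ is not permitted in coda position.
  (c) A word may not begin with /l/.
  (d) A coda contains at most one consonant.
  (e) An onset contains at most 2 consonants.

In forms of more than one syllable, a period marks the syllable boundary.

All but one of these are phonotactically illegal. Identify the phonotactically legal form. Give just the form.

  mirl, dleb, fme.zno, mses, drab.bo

mirl — violates constraint (d): syllable 1 coda /rl/ has 2 consonants (> 1) → phonotactically illegal
dleb — violates constraint (b): syllable 1 coda contains /b/ → phonotactically illegal
fme.zno — σ1 onset /fm/ (2→3 rises), coda /∅/ ok; σ2 onset /zn/ (2→3 rises), coda /∅/ ok → phonotactically legal
mses — violates constraint (a): syllable 1 onset /ms/: /m/ (nasal, 3) → /s/ (fricative, 2) does not rise → phonotactically illegal
drab.bo — violates constraint (b): syllable 1 coda contains /b/ → phonotactically illegal

fme.zno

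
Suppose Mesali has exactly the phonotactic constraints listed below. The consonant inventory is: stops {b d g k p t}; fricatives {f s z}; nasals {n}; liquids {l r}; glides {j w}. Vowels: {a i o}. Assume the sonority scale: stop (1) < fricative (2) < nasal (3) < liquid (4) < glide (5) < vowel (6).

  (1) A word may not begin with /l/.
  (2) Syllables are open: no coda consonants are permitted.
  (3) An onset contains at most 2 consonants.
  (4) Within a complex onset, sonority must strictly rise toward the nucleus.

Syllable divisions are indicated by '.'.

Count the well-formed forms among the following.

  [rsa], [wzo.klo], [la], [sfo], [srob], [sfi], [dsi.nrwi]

0

[rsa] — violates constraint 4: syllable 1 onset /rs/: /r/ (liquid, 4) → /s/ (fricative, 2) does not rise → ill-formed
[wzo.klo] — violates constraint 4: syllable 1 onset /wz/: /w/ (glide, 5) → /z/ (fricative, 2) does not rise → ill-formed
[la] — violates constraint 1: word begins with /l/ → ill-formed
[sfo] — violates constraint 4: syllable 1 onset /sf/: /s/ (fricative, 2) → /f/ (fricative, 2) does not rise → ill-formed
[srob] — violates constraint 2: syllable 1 coda /b/ has 1 consonant (> 0) → ill-formed
[sfi] — violates constraint 4: syllable 1 onset /sf/: /s/ (fricative, 2) → /f/ (fricative, 2) does not rise → ill-formed
[dsi.nrwi] — violates constraint 3: syllable 2 onset /nrw/ has 3 consonants (> 2) → ill-formed
No form is well-formed → 0.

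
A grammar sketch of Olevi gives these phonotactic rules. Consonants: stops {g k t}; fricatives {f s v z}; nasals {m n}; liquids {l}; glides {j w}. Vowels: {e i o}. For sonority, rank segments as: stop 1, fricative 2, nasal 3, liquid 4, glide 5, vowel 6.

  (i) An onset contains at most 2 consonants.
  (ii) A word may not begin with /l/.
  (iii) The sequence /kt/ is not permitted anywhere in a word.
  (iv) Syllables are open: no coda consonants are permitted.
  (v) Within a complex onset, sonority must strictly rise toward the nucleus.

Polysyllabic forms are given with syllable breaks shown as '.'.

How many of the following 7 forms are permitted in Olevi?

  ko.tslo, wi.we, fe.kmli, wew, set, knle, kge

1

ko.tslo — violates constraint (i): syllable 2 onset /tsl/ has 3 consonants (> 2) → not permitted
wi.we — σ1 onset /w/, coda /∅/ ok; σ2 onset /w/, coda /∅/ ok → permitted
fe.kmli — violates constraint (i): syllable 2 onset /kml/ has 3 consonants (> 2) → not permitted
wew — violates constraint (iv): syllable 1 coda /w/ has 1 consonant (> 0) → not permitted
set — violates constraint (iv): syllable 1 coda /t/ has 1 consonant (> 0) → not permitted
knle — violates constraint (i): syllable 1 onset /knl/ has 3 consonants (> 2) → not permitted
kge — violates constraint (v): syllable 1 onset /kg/: /k/ (stop, 1) → /g/ (stop, 1) does not rise → not permitted
Permitted: wi.we → 1.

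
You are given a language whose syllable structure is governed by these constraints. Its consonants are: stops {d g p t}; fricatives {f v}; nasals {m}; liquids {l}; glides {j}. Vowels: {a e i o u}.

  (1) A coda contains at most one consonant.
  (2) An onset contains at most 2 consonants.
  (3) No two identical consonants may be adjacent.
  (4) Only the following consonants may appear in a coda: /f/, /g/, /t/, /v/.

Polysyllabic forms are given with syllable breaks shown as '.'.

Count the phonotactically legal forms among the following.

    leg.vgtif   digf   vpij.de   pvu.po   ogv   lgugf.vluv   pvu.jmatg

1

leg.vgtif — violates constraint 2: syllable 2 onset /vgt/ has 3 consonants (> 2) → phonotactically illegal
digf — violates constraint 1: syllable 1 coda /gf/ has 2 consonants (> 1) → phonotactically illegal
vpij.de — violates constraint 4: syllable 1 coda contains /j/, which is not a licensed coda consonant → phonotactically illegal
pvu.po — σ1 onset /pv/ (2C), coda /∅/ ok; σ2 onset /p/, coda /∅/ ok → phonotactically legal
ogv — violates constraint 1: syllable 1 coda /gv/ has 2 consonants (> 1) → phonotactically illegal
lgugf.vluv — violates constraint 1: syllable 1 coda /gf/ has 2 consonants (> 1) → phonotactically illegal
pvu.jmatg — violates constraint 1: syllable 2 coda /tg/ has 2 consonants (> 1) → phonotactically illegal
Phonotactically legal: pvu.po → 1.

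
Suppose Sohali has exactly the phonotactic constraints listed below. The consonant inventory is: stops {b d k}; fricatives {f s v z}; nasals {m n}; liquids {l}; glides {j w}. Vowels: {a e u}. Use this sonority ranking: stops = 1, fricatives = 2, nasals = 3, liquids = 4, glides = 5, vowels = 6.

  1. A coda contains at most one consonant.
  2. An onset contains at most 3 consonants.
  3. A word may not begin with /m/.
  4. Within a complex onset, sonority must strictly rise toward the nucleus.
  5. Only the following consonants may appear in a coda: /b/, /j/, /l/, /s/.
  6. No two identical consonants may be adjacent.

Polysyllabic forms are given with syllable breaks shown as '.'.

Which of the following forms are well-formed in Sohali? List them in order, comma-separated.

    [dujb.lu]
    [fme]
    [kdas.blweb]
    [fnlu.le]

[fme], [fnlu.le]

[dujb.lu] — violates constraint 1: syllable 1 coda /jb/ has 2 consonants (> 1) → ill-formed
[fme] — σ1 onset /fm/ (2→3 rises), coda /∅/ ok → well-formed
[kdas.blweb] — violates constraint 4: syllable 1 onset /kd/: /k/ (stop, 1) → /d/ (stop, 1) does not rise → ill-formed
[fnlu.le] — σ1 onset /fnl/ (2→3→4 rises), coda /∅/ ok; σ2 onset /l/, coda /∅/ ok → well-formed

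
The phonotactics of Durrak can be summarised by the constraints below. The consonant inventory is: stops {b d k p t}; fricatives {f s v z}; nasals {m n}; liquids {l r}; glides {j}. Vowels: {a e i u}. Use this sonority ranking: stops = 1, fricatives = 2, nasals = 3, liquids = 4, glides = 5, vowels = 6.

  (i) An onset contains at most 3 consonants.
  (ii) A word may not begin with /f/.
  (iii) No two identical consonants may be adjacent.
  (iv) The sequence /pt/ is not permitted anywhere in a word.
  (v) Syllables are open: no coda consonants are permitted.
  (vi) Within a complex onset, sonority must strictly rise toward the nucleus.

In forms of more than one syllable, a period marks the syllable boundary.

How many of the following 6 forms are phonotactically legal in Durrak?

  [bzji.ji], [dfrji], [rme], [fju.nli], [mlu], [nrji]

[bzji.ji] — σ1 onset /bzj/ (1→2→5 rises), coda /∅/ ok; σ2 onset /j/, coda /∅/ ok → phonotactically legal
[dfrji] — violates constraint (i): syllable 1 onset /dfrj/ has 4 consonants (> 3) → phonotactically illegal
[rme] — violates constraint (vi): syllable 1 onset /rm/: /r/ (liquid, 4) → /m/ (nasal, 3) does not rise → phonotactically illegal
[fju.nli] — violates constraint (ii): word begins with /f/ → phonotactically illegal
[mlu] — σ1 onset /ml/ (3→4 rises), coda /∅/ ok → phonotactically legal
[nrji] — σ1 onset /nrj/ (3→4→5 rises), coda /∅/ ok → phonotactically legal
Phonotactically legal: [bzji.ji], [mlu], [nrji] → 3.

3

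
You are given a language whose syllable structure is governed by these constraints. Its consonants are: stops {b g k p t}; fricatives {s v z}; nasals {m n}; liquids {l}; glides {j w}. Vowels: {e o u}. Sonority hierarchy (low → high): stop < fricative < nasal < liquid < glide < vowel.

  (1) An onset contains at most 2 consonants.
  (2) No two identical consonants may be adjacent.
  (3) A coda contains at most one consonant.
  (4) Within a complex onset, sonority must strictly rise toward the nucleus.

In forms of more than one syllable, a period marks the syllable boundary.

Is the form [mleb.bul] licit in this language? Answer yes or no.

no

[mleb.bul] — violates constraint 2: adjacent identical consonants /bb/ → illicit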